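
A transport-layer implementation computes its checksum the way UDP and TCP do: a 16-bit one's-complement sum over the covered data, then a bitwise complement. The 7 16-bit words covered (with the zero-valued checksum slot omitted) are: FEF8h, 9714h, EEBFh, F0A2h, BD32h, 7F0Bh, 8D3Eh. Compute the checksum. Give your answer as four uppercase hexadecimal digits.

C112

One's-complement addition (fold any carry out of bit 15 back into bit 0):
  0xFEF8 + 0x9714 = 0x1960C → wrap carry → 0x960D
  0x960D + 0xEEBF = 0x184CC → wrap carry → 0x84CD
  0x84CD + 0xF0A2 = 0x1756F → wrap carry → 0x7570
  0x7570 + 0xBD32 = 0x132A2 → wrap carry → 0x32A3
  0x32A3 + 0x7F0B = 0x0B1AE
  0xB1AE + 0x8D3E = 0x13EEC → wrap carry → 0x3EED
One's-complement sum = 0x3EED.
Checksum = ~0x3EED & 0xFFFF = 0xC112.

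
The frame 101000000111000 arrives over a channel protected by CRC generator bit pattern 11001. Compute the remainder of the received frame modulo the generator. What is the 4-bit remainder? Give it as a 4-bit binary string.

0101

Modulo-2 division of 101000000111000 by 11001:
  pos 0: 10100 XOR 11001 = 01101
  pos 1: 11010 XOR 11001 = 00011
  pos 4: 11000 XOR 11001 = 00001
  pos 8: 11110 XOR 11001 = 00111
  pos 10: 11100 XOR 11001 = 00101
Remainder = 0101 (nonzero — an error is detected).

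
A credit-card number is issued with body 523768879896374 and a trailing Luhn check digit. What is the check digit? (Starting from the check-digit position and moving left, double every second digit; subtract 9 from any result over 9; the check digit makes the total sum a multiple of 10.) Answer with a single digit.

6

Partial digits right→left: 4 7 3 6 9 8 9 7 8 8 6 7 3 2 5
Double every second digit counting from the check-digit position (so the 1st, 3rd, 5th, ... of the partial from the right).
  doubled (with −9 where >9): 8 6 9 9 7 3 6 1 → sum 49
  kept as-is: 7 6 8 7 8 7 2 → sum 45
Total = 49 + 45 = 94.
Check digit = (10 − (94 mod 10)) mod 10 = 6.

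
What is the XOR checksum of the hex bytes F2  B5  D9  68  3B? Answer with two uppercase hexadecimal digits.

CD

XOR the bytes together:
  start with 0xF2
  0xF2 ⊕ 0xB5 = 0x47
  0x47 ⊕ 0xD9 = 0x9E
  0x9E ⊕ 0x68 = 0xF6
  0xF6 ⊕ 0x3B = 0xCD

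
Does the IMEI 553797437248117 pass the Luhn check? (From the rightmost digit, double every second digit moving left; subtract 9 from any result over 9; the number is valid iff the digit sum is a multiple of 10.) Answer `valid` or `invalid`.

From the right, keep odd positions and double even positions (subtract 9 from any doubled value over 9):
  doubled (positions 2,4,...): 2 7 4 6 5 5 1 → sum 30
  kept (positions 1,3,...): 7 1 4 7 4 9 3 5 → sum 40
Total = 70.
70 mod 10 = 0, so the number is valid.

valid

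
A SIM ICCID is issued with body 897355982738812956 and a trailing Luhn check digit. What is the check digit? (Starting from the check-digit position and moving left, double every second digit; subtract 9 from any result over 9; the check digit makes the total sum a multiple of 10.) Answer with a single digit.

2

Partial digits right→left: 6 5 9 2 1 8 8 3 7 2 8 9 5 5 3 7 9 8
Double every second digit counting from the check-digit position (so the 1st, 3rd, 5th, ... of the partial from the right).
  doubled (with −9 where >9): 3 9 2 7 5 7 1 6 9 → sum 49
  kept as-is: 5 2 8 3 2 9 5 7 8 → sum 49
Total = 49 + 49 = 98.
Check digit = (10 − (98 mod 10)) mod 10 = 2.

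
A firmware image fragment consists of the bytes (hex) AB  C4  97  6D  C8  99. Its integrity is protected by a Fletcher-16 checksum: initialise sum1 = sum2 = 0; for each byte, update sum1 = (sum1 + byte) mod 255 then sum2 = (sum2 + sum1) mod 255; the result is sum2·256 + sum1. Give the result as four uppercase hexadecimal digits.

Running sums (mod 255):
  after byte 0 (AB): sum1=171, sum2=171
  after byte 1 (C4): sum1=112, sum2=28
  after byte 2 (97): sum1=8, sum2=36
  after byte 3 (6D): sum1=117, sum2=153
  after byte 4 (C8): sum1=62, sum2=215
  after byte 5 (99): sum1=215, sum2=175
Checksum = sum2·256 + sum1 = 175·256 + 215 = 45015 = 0xAFD7.

AFD7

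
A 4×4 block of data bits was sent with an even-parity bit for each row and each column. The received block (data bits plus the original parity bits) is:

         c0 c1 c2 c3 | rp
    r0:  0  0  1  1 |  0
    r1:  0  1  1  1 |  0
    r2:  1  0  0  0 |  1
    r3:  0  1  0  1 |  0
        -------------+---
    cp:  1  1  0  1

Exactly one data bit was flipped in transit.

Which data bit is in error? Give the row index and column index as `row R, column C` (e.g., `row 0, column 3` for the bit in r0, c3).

Recompute each row's even parity and compare to rp:
  r0: data parity 0, sent rp 0 → ok
  r1: data parity 1, sent rp 0 → mismatch
  r2: data parity 1, sent rp 1 → ok
  r3: data parity 0, sent rp 0 → ok
Recompute each column's even parity and compare to cp:
  c0: data parity 1, sent cp 1 → ok
  c1: data parity 0, sent cp 1 → mismatch
  c2: data parity 0, sent cp 0 → ok
  c3: data parity 1, sent cp 1 → ok
Exactly one row (r1) and one column (c1) fail → the flipped bit is at their intersection.

row 1, column 1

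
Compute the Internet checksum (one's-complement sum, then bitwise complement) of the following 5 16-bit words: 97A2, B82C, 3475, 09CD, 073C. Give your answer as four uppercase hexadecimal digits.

One's-complement addition (fold any carry out of bit 15 back into bit 0):
  0x97A2 + 0xB82C = 0x14FCE → wrap carry → 0x4FCF
  0x4FCF + 0x3475 = 0x08444
  0x8444 + 0x09CD = 0x08E11
  0x8E11 + 0x073C = 0x0954D
One's-complement sum = 0x954D.
Checksum = ~0x954D & 0xFFFF = 0x6AB2.

6AB2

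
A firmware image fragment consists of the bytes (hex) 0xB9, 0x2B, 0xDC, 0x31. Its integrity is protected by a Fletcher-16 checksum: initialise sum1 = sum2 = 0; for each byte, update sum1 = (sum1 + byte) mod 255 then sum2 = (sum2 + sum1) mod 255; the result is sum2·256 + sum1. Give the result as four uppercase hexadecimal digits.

Running sums (mod 255):
  after byte 0 (0xB9): sum1=185, sum2=185
  after byte 1 (0x2B): sum1=228, sum2=158
  after byte 2 (0xDC): sum1=193, sum2=96
  after byte 3 (0x31): sum1=242, sum2=83
Checksum = sum2·256 + sum1 = 83·256 + 242 = 21490 = 0x53F2.

53F2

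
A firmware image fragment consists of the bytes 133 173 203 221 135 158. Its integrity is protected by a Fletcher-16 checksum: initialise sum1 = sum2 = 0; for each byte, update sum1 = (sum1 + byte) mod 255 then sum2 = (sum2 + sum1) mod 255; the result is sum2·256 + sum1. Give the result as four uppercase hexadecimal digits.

Running sums (mod 255):
  after byte 0 (133): sum1=133, sum2=133
  after byte 1 (173): sum1=51, sum2=184
  after byte 2 (203): sum1=254, sum2=183
  after byte 3 (221): sum1=220, sum2=148
  after byte 4 (135): sum1=100, sum2=248
  after byte 5 (158): sum1=3, sum2=251
Checksum = sum2·256 + sum1 = 251·256 + 3 = 64259 = 0xFB03.

FB03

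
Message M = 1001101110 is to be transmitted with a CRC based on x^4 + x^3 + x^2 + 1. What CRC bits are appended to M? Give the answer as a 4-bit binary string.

1010

Append 4 zeros: 10011011100000. Divide by 11101 (XOR where the leading bit is 1):
  pos 0: 10011 XOR 11101 = 01110
  pos 1: 11100 XOR 11101 = 00001
  pos 5: 11110 XOR 11101 = 00011
  pos 8: 11000 XOR 11101 = 00101
Remainder (last 4 bits) = 1010. This is the CRC / FCS.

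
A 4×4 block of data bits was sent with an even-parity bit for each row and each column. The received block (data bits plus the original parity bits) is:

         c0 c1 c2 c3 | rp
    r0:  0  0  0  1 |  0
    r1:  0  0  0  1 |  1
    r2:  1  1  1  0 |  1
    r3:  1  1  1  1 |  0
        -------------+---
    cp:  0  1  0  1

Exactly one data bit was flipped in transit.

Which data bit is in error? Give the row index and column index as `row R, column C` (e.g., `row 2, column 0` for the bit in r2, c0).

row 0, column 1

Recompute each row's even parity and compare to rp:
  r0: data parity 1, sent rp 0 → mismatch
  r1: data parity 1, sent rp 1 → ok
  r2: data parity 1, sent rp 1 → ok
  r3: data parity 0, sent rp 0 → ok
Recompute each column's even parity and compare to cp:
  c0: data parity 0, sent cp 0 → ok
  c1: data parity 0, sent cp 1 → mismatch
  c2: data parity 0, sent cp 0 → ok
  c3: data parity 1, sent cp 1 → ok
Exactly one row (r0) and one column (c1) fail → the flipped bit is at their intersection.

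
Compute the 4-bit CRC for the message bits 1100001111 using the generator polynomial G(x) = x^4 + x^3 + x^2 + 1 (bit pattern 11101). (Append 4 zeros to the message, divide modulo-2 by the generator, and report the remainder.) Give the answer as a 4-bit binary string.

Append 4 zeros: 11000011110000. Divide by 11101 (XOR where the leading bit is 1):
  pos 0: 11000 XOR 11101 = 00101
  pos 2: 10101 XOR 11101 = 01000
  pos 3: 10001 XOR 11101 = 01100
  pos 4: 11001 XOR 11101 = 00100
  pos 6: 10010 XOR 11101 = 01111
  pos 7: 11110 XOR 11101 = 00011
Remainder (last 4 bits) = 1100. This is the CRC / FCS.

1100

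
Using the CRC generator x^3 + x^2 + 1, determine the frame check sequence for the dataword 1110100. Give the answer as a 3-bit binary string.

Append 3 zeros: 1110100000. Divide by 1101 (XOR where the leading bit is 1):
  pos 0: 1110 XOR 1101 = 0011
  pos 2: 1110 XOR 1101 = 0011
  pos 4: 1100 XOR 1101 = 0001
Remainder (last 3 bits) = 100. This is the CRC / FCS.

100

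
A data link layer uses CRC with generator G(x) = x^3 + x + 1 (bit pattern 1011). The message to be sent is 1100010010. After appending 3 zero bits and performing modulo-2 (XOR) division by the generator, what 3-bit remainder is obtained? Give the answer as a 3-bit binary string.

110

Append 3 zeros: 1100010010000. Divide by 1011 (XOR where the leading bit is 1):
  pos 0: 1100 XOR 1011 = 0111
  pos 1: 1110 XOR 1011 = 0101
  pos 2: 1011 XOR 1011 = 0000
  pos 8: 1000 XOR 1011 = 0011
Remainder (last 3 bits) = 110. This is the CRC / FCS.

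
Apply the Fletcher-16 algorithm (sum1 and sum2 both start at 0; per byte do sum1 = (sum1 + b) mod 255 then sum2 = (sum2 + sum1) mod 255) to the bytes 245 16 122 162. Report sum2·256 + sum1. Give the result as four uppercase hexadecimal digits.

9F23

Running sums (mod 255):
  after byte 0 (245): sum1=245, sum2=245
  after byte 1 (16): sum1=6, sum2=251
  after byte 2 (122): sum1=128, sum2=124
  after byte 3 (162): sum1=35, sum2=159
Checksum = sum2·256 + sum1 = 159·256 + 35 = 40739 = 0x9F23.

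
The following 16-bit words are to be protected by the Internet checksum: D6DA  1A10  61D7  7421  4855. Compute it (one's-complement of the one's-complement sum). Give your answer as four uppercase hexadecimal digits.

F0C6

One's-complement addition (fold any carry out of bit 15 back into bit 0):
  0xD6DA + 0x1A10 = 0x0F0EA
  0xF0EA + 0x61D7 = 0x152C1 → wrap carry → 0x52C2
  0x52C2 + 0x7421 = 0x0C6E3
  0xC6E3 + 0x4855 = 0x10F38 → wrap carry → 0x0F39
One's-complement sum = 0x0F39.
Checksum = ~0x0F39 & 0xFFFF = 0xF0C6.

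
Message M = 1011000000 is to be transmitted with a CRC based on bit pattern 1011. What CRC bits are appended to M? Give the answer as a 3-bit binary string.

000

Append 3 zeros: 1011000000000. Divide by 1011 (XOR where the leading bit is 1):
  pos 0: 1011 XOR 1011 = 0000
Remainder (last 3 bits) = 000. This is the CRC / FCS.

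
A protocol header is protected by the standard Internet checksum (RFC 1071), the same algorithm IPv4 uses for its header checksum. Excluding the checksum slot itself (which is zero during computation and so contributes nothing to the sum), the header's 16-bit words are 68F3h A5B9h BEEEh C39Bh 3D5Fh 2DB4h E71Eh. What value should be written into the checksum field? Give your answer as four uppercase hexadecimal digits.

1C96

One's-complement addition (fold any carry out of bit 15 back into bit 0):
  0x68F3 + 0xA5B9 = 0x10EAC → wrap carry → 0x0EAD
  0x0EAD + 0xBEEE = 0x0CD9B
  0xCD9B + 0xC39B = 0x19136 → wrap carry → 0x9137
  0x9137 + 0x3D5F = 0x0CE96
  0xCE96 + 0x2DB4 = 0x0FC4A
  0xFC4A + 0xE71E = 0x1E368 → wrap carry → 0xE369
One's-complement sum = 0xE369.
Checksum = ~0xE369 & 0xFFFF = 0x1C96.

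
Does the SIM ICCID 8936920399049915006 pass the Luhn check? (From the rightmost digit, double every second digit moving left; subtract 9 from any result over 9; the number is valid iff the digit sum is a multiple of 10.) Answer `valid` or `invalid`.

From the right, keep odd positions and double even positions (subtract 9 from any doubled value over 9):
  doubled (positions 2,4,...): 0 1 9 8 9 6 4 3 9 → sum 49
  kept (positions 1,3,...): 6 0 1 9 0 9 0 9 3 8 → sum 45
Total = 94.
94 mod 10 = 4, so the number is invalid.

invalid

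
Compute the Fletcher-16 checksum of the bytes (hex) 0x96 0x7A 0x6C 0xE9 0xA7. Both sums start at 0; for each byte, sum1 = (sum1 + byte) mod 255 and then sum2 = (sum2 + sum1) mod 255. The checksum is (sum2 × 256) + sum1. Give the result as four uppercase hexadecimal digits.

9B0F

Running sums (mod 255):
  after byte 0 (0x96): sum1=150, sum2=150
  after byte 1 (0x7A): sum1=17, sum2=167
  after byte 2 (0x6C): sum1=125, sum2=37
  after byte 3 (0xE9): sum1=103, sum2=140
  after byte 4 (0xA7): sum1=15, sum2=155
Checksum = sum2·256 + sum1 = 155·256 + 15 = 39695 = 0x9B0F.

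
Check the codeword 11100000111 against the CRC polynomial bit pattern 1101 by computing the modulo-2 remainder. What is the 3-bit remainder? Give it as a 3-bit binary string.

Modulo-2 division of 11100000111 by 1101:
  pos 0: 1110 XOR 1101 = 0011
  pos 2: 1100 XOR 1101 = 0001
  pos 5: 1001 XOR 1101 = 0100
  pos 6: 1001 XOR 1101 = 0100
  pos 7: 1001 XOR 1101 = 0100
Remainder = 100 (nonzero — an error is detected).

100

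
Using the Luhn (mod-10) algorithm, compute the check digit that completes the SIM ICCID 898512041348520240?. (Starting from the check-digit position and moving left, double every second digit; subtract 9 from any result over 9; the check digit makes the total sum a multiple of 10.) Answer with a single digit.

Partial digits right→left: 0 4 2 0 2 5 8 4 3 1 4 0 2 1 5 8 9 8
Double every second digit counting from the check-digit position (so the 1st, 3rd, 5th, ... of the partial from the right).
  doubled (with −9 where >9): 0 4 4 7 6 8 4 1 9 → sum 43
  kept as-is: 4 0 5 4 1 0 1 8 8 → sum 31
Total = 43 + 31 = 74.
Check digit = (10 − (74 mod 10)) mod 10 = 6.

6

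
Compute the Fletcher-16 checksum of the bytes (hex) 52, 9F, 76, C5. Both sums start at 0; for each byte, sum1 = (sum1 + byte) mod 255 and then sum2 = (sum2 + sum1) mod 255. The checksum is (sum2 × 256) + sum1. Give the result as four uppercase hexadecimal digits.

DA2E

Running sums (mod 255):
  after byte 0 (52): sum1=82, sum2=82
  after byte 1 (9F): sum1=241, sum2=68
  after byte 2 (76): sum1=104, sum2=172
  after byte 3 (C5): sum1=46, sum2=218
Checksum = sum2·256 + sum1 = 218·256 + 46 = 55854 = 0xDA2E.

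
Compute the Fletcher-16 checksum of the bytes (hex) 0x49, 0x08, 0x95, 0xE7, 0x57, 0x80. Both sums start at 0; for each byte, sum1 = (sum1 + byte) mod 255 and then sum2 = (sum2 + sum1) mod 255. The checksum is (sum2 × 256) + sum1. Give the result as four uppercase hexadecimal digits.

Running sums (mod 255):
  after byte 0 (0x49): sum1=73, sum2=73
  after byte 1 (0x08): sum1=81, sum2=154
  after byte 2 (0x95): sum1=230, sum2=129
  after byte 3 (0xE7): sum1=206, sum2=80
  after byte 4 (0x57): sum1=38, sum2=118
  after byte 5 (0x80): sum1=166, sum2=29
Checksum = sum2·256 + sum1 = 29·256 + 166 = 7590 = 0x1DA6.

1DA6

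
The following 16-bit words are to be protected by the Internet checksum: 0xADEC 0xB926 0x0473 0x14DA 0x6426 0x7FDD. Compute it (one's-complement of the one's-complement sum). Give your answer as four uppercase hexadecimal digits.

9B9B

One's-complement addition (fold any carry out of bit 15 back into bit 0):
  0xADEC + 0xB926 = 0x16712 → wrap carry → 0x6713
  0x6713 + 0x0473 = 0x06B86
  0x6B86 + 0x14DA = 0x08060
  0x8060 + 0x6426 = 0x0E486
  0xE486 + 0x7FDD = 0x16463 → wrap carry → 0x6464
One's-complement sum = 0x6464.
Checksum = ~0x6464 & 0xFFFF = 0x9B9B.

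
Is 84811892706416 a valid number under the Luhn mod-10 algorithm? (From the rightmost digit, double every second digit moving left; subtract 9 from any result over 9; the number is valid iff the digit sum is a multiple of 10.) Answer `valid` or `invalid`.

valid

From the right, keep odd positions and double even positions (subtract 9 from any doubled value over 9):
  doubled (positions 2,4,...): 2 3 5 9 2 7 7 → sum 35
  kept (positions 1,3,...): 6 4 0 2 8 1 4 → sum 25
Total = 60.
60 mod 10 = 0, so the number is valid.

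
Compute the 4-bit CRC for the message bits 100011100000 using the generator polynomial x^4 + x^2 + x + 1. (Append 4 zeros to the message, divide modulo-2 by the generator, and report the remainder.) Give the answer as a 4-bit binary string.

Append 4 zeros: 1000111000000000. Divide by 10111 (XOR where the leading bit is 1):
  pos 0: 10001 XOR 10111 = 00110
  pos 2: 11011 XOR 10111 = 01100
  pos 3: 11000 XOR 10111 = 01111
  pos 4: 11110 XOR 10111 = 01001
  pos 5: 10010 XOR 10111 = 00101
  pos 7: 10100 XOR 10111 = 00011
  pos 10: 11000 XOR 10111 = 01111
  pos 11: 11110 XOR 10111 = 01001
Remainder (last 4 bits) = 1001. This is the CRC / FCS.

1001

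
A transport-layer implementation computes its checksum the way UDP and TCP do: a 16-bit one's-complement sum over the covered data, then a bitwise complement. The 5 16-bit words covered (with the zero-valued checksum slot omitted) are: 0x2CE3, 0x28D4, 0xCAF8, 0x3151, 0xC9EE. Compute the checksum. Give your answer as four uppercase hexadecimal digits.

E40F

One's-complement addition (fold any carry out of bit 15 back into bit 0):
  0x2CE3 + 0x28D4 = 0x055B7
  0x55B7 + 0xCAF8 = 0x120AF → wrap carry → 0x20B0
  0x20B0 + 0x3151 = 0x05201
  0x5201 + 0xC9EE = 0x11BEF → wrap carry → 0x1BF0
One's-complement sum = 0x1BF0.
Checksum = ~0x1BF0 & 0xFFFF = 0xE40F.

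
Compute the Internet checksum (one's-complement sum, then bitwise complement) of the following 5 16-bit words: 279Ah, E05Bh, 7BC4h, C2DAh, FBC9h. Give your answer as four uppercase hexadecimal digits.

BDA0

One's-complement addition (fold any carry out of bit 15 back into bit 0):
  0x279A + 0xE05B = 0x107F5 → wrap carry → 0x07F6
  0x07F6 + 0x7BC4 = 0x083BA
  0x83BA + 0xC2DA = 0x14694 → wrap carry → 0x4695
  0x4695 + 0xFBC9 = 0x1425E → wrap carry → 0x425F
One's-complement sum = 0x425F.
Checksum = ~0x425F & 0xFFFF = 0xBDA0.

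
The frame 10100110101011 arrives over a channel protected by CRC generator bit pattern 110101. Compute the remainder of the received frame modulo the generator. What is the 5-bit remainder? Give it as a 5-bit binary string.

Modulo-2 division of 10100110101011 by 110101:
  pos 0: 101001 XOR 110101 = 011100
  pos 1: 111001 XOR 110101 = 001100
  pos 3: 110001 XOR 110101 = 000100
  pos 6: 100010 XOR 110101 = 010111
  pos 7: 101111 XOR 110101 = 011010
  pos 8: 110101 XOR 110101 = 000000
Remainder = 00000 (zero — the frame passes the CRC check).

00000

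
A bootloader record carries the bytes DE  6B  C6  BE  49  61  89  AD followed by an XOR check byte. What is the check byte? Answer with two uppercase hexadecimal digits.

C1

XOR the bytes together:
  start with 0xDE
  0xDE ⊕ 0x6B = 0xB5
  0xB5 ⊕ 0xC6 = 0x73
  0x73 ⊕ 0xBE = 0xCD
  0xCD ⊕ 0x49 = 0x84
  0x84 ⊕ 0x61 = 0xE5
  0xE5 ⊕ 0x89 = 0x6C
  0x6C ⊕ 0xAD = 0xC1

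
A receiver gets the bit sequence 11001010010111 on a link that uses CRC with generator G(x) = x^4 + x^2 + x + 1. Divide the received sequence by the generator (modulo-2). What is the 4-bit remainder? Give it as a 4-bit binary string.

Modulo-2 division of 11001010010111 by 10111:
  pos 0: 11001 XOR 10111 = 01110
  pos 1: 11100 XOR 10111 = 01011
  pos 2: 10111 XOR 10111 = 00000
  pos 9: 10111 XOR 10111 = 00000
Remainder = 0000 (zero — the frame passes the CRC check).

0000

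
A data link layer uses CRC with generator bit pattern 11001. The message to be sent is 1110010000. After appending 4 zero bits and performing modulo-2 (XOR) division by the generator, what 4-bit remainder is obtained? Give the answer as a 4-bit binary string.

0110

Append 4 zeros: 11100100000000. Divide by 11001 (XOR where the leading bit is 1):
  pos 0: 11100 XOR 11001 = 00101
  pos 2: 10110 XOR 11001 = 01111
  pos 3: 11110 XOR 11001 = 00111
  pos 5: 11100 XOR 11001 = 00101
  pos 7: 10100 XOR 11001 = 01101
  pos 8: 11010 XOR 11001 = 00011
Remainder (last 4 bits) = 0110. This is the CRC / FCS.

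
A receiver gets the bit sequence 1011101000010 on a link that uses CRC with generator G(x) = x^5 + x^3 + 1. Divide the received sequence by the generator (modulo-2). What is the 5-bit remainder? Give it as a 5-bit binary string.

Modulo-2 division of 1011101000010 by 101001:
  pos 0: 101110 XOR 101001 = 000111
  pos 3: 111100 XOR 101001 = 010101
  pos 4: 101010 XOR 101001 = 000011
Remainder = 11010 (nonzero — an error is detected).

11010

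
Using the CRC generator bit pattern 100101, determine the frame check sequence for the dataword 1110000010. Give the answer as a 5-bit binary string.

00101

Append 5 zeros: 111000001000000. Divide by 100101 (XOR where the leading bit is 1):
  pos 0: 111000 XOR 100101 = 011101
  pos 1: 111010 XOR 100101 = 011111
  pos 2: 111110 XOR 100101 = 011011
  pos 3: 110111 XOR 100101 = 010010
  pos 4: 100100 XOR 100101 = 000001
  pos 9: 100000 XOR 100101 = 000101
Remainder (last 5 bits) = 00101. This is the CRC / FCS.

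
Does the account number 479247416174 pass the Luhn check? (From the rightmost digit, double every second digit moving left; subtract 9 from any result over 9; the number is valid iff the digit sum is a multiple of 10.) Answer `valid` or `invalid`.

From the right, keep odd positions and double even positions (subtract 9 from any doubled value over 9):
  doubled (positions 2,4,...): 5 3 8 8 9 8 → sum 41
  kept (positions 1,3,...): 4 1 1 7 2 7 → sum 22
Total = 63.
63 mod 10 = 3, so the number is invalid.

invalid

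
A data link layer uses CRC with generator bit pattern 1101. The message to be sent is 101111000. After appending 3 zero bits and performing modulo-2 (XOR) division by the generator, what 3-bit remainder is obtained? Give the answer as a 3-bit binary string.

Append 3 zeros: 101111000000. Divide by 1101 (XOR where the leading bit is 1):
  pos 0: 1011 XOR 1101 = 0110
  pos 1: 1101 XOR 1101 = 0000
  pos 5: 1000 XOR 1101 = 0101
  pos 6: 1010 XOR 1101 = 0111
  pos 7: 1110 XOR 1101 = 0011
Remainder (last 3 bits) = 110. This is the CRC / FCS.

110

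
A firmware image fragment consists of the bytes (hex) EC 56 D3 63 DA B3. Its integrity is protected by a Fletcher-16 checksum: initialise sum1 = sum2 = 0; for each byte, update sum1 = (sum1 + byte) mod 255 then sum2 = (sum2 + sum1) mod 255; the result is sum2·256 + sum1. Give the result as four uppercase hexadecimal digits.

Running sums (mod 255):
  after byte 0 (EC): sum1=236, sum2=236
  after byte 1 (56): sum1=67, sum2=48
  after byte 2 (D3): sum1=23, sum2=71
  after byte 3 (63): sum1=122, sum2=193
  after byte 4 (DA): sum1=85, sum2=23
  after byte 5 (B3): sum1=9, sum2=32
Checksum = sum2·256 + sum1 = 32·256 + 9 = 8201 = 0x2009.

2009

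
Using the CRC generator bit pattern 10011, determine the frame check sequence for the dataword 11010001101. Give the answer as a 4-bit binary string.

1110

Append 4 zeros: 110100011010000. Divide by 10011 (XOR where the leading bit is 1):
  pos 0: 11010 XOR 10011 = 01001
  pos 1: 10010 XOR 10011 = 00001
  pos 5: 10110 XOR 10011 = 00101
  pos 7: 10110 XOR 10011 = 00101
  pos 9: 10100 XOR 10011 = 00111
Remainder (last 4 bits) = 1110. This is the CRC / FCS.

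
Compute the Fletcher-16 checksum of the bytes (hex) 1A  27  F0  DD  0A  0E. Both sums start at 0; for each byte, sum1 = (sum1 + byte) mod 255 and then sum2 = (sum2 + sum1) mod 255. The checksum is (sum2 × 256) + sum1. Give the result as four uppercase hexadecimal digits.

Running sums (mod 255):
  after byte 0 (1A): sum1=26, sum2=26
  after byte 1 (27): sum1=65, sum2=91
  after byte 2 (F0): sum1=50, sum2=141
  after byte 3 (DD): sum1=16, sum2=157
  after byte 4 (0A): sum1=26, sum2=183
  after byte 5 (0E): sum1=40, sum2=223
Checksum = sum2·256 + sum1 = 223·256 + 40 = 57128 = 0xDF28.

DF28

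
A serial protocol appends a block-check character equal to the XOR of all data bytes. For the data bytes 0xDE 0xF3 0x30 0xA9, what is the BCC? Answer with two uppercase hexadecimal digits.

B4

XOR the bytes together:
  start with 0xDE
  0xDE ⊕ 0xF3 = 0x2D
  0x2D ⊕ 0x30 = 0x1D
  0x1D ⊕ 0xA9 = 0xB4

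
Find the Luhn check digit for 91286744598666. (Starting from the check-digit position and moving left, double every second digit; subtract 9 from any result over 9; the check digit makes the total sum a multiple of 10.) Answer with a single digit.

3

Partial digits right→left: 6 6 6 8 9 5 4 4 7 6 8 2 1 9
Double every second digit counting from the check-digit position (so the 1st, 3rd, 5th, ... of the partial from the right).
  doubled (with −9 where >9): 3 3 9 8 5 7 2 → sum 37
  kept as-is: 6 8 5 4 6 2 9 → sum 40
Total = 37 + 40 = 77.
Check digit = (10 − (77 mod 10)) mod 10 = 3.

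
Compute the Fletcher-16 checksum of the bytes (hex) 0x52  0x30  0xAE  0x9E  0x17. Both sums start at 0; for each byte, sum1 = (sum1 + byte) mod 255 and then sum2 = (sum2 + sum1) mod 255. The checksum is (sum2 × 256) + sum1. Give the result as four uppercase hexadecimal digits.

BCE6

Running sums (mod 255):
  after byte 0 (0x52): sum1=82, sum2=82
  after byte 1 (0x30): sum1=130, sum2=212
  after byte 2 (0xAE): sum1=49, sum2=6
  after byte 3 (0x9E): sum1=207, sum2=213
  after byte 4 (0x17): sum1=230, sum2=188
Checksum = sum2·256 + sum1 = 188·256 + 230 = 48358 = 0xBCE6.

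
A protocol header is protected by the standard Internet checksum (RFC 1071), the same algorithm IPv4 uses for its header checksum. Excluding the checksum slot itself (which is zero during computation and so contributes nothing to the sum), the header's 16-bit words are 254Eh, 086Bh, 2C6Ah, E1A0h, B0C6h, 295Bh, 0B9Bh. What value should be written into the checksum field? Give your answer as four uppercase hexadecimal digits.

One's-complement addition (fold any carry out of bit 15 back into bit 0):
  0x254E + 0x086B = 0x02DB9
  0x2DB9 + 0x2C6A = 0x05A23
  0x5A23 + 0xE1A0 = 0x13BC3 → wrap carry → 0x3BC4
  0x3BC4 + 0xB0C6 = 0x0EC8A
  0xEC8A + 0x295B = 0x115E5 → wrap carry → 0x15E6
  0x15E6 + 0x0B9B = 0x02181
One's-complement sum = 0x2181.
Checksum = ~0x2181 & 0xFFFF = 0xDE7E.

DE7E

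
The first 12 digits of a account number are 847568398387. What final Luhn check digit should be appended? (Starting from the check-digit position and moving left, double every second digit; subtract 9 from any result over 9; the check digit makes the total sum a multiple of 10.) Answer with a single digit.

Partial digits right→left: 7 8 3 8 9 3 8 6 5 7 4 8
Double every second digit counting from the check-digit position (so the 1st, 3rd, 5th, ... of the partial from the right).
  doubled (with −9 where >9): 5 6 9 7 1 8 → sum 36
  kept as-is: 8 8 3 6 7 8 → sum 40
Total = 36 + 40 = 76.
Check digit = (10 − (76 mod 10)) mod 10 = 4.

4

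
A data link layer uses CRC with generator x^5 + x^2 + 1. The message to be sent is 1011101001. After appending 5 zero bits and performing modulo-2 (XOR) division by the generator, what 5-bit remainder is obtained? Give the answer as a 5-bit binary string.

01101

Append 5 zeros: 101110100100000. Divide by 100101 (XOR where the leading bit is 1):
  pos 0: 101110 XOR 100101 = 001011
  pos 2: 101110 XOR 100101 = 001011
  pos 4: 101101 XOR 100101 = 001000
  pos 6: 100000 XOR 100101 = 000101
  pos 9: 101000 XOR 100101 = 001101
Remainder (last 5 bits) = 01101. This is the CRC / FCS.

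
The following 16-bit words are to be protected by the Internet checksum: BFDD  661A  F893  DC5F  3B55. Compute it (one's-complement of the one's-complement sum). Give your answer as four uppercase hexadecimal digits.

One's-complement addition (fold any carry out of bit 15 back into bit 0):
  0xBFDD + 0x661A = 0x125F7 → wrap carry → 0x25F8
  0x25F8 + 0xF893 = 0x11E8B → wrap carry → 0x1E8C
  0x1E8C + 0xDC5F = 0x0FAEB
  0xFAEB + 0x3B55 = 0x13640 → wrap carry → 0x3641
One's-complement sum = 0x3641.
Checksum = ~0x3641 & 0xFFFF = 0xC9BE.

C9BE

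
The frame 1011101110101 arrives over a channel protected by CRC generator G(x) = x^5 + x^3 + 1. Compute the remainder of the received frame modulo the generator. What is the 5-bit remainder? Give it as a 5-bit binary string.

Modulo-2 division of 1011101110101 by 101001:
  pos 0: 101110 XOR 101001 = 000111
  pos 3: 111111 XOR 101001 = 010110
  pos 4: 101100 XOR 101001 = 000101
  pos 7: 101101 XOR 101001 = 000100
Remainder = 00100 (nonzero — an error is detected).

00100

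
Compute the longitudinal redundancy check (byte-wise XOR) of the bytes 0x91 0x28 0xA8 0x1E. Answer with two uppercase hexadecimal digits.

XOR the bytes together:
  start with 0x91
  0x91 ⊕ 0x28 = 0xB9
  0xB9 ⊕ 0xA8 = 0x11
  0x11 ⊕ 0x1E = 0x0F

0F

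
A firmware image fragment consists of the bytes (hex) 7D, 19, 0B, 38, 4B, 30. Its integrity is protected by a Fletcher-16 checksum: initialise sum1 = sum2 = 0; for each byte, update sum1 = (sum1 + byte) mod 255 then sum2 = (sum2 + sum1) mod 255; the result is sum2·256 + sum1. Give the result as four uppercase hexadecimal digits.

Running sums (mod 255):
  after byte 0 (7D): sum1=125, sum2=125
  after byte 1 (19): sum1=150, sum2=20
  after byte 2 (0B): sum1=161, sum2=181
  after byte 3 (38): sum1=217, sum2=143
  after byte 4 (4B): sum1=37, sum2=180
  after byte 5 (30): sum1=85, sum2=10
Checksum = sum2·256 + sum1 = 10·256 + 85 = 2645 = 0x0A55.

0A55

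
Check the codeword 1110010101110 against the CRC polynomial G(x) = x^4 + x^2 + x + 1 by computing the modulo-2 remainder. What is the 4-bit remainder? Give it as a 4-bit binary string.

Modulo-2 division of 1110010101110 by 10111:
  pos 0: 11100 XOR 10111 = 01011
  pos 1: 10111 XOR 10111 = 00000
  pos 7: 10111 XOR 10111 = 00000
Remainder = 0000 (zero — the frame passes the CRC check).

0000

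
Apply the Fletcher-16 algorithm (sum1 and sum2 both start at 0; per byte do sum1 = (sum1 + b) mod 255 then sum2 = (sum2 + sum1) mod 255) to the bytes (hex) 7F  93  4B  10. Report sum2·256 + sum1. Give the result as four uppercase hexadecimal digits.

Running sums (mod 255):
  after byte 0 (7F): sum1=127, sum2=127
  after byte 1 (93): sum1=19, sum2=146
  after byte 2 (4B): sum1=94, sum2=240
  after byte 3 (10): sum1=110, sum2=95
Checksum = sum2·256 + sum1 = 95·256 + 110 = 24430 = 0x5F6E.

5F6E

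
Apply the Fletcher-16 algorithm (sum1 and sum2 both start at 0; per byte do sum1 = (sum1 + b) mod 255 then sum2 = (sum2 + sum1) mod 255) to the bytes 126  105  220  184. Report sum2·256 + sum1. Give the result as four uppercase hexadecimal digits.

Running sums (mod 255):
  after byte 0 (126): sum1=126, sum2=126
  after byte 1 (105): sum1=231, sum2=102
  after byte 2 (220): sum1=196, sum2=43
  after byte 3 (184): sum1=125, sum2=168
Checksum = sum2·256 + sum1 = 168·256 + 125 = 43133 = 0xA87D.

A87D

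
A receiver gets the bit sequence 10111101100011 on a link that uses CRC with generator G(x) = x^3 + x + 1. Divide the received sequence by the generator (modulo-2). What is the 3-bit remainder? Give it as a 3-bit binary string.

111

Modulo-2 division of 10111101100011 by 1011:
  pos 0: 1011 XOR 1011 = 0000
  pos 4: 1101 XOR 1011 = 0110
  pos 5: 1101 XOR 1011 = 0110
  pos 6: 1100 XOR 1011 = 0111
  pos 7: 1110 XOR 1011 = 0101
  pos 8: 1010 XOR 1011 = 0001
Remainder = 111 (nonzero — an error is detected).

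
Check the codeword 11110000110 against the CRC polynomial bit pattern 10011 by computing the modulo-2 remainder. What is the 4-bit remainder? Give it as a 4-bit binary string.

0101

Modulo-2 division of 11110000110 by 10011:
  pos 0: 11110 XOR 10011 = 01101
  pos 1: 11010 XOR 10011 = 01001
  pos 2: 10010 XOR 10011 = 00001
  pos 6: 10110 XOR 10011 = 00101
Remainder = 0101 (nonzero — an error is detected).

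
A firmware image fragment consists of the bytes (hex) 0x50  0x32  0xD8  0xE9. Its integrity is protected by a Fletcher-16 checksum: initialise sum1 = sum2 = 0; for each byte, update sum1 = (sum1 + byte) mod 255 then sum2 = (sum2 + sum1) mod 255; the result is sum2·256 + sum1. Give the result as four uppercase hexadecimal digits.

Running sums (mod 255):
  after byte 0 (0x50): sum1=80, sum2=80
  after byte 1 (0x32): sum1=130, sum2=210
  after byte 2 (0xD8): sum1=91, sum2=46
  after byte 3 (0xE9): sum1=69, sum2=115
Checksum = sum2·256 + sum1 = 115·256 + 69 = 29509 = 0x7345.

7345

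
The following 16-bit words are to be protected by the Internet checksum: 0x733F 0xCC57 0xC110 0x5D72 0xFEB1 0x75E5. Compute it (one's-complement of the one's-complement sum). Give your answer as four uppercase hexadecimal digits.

One's-complement addition (fold any carry out of bit 15 back into bit 0):
  0x733F + 0xCC57 = 0x13F96 → wrap carry → 0x3F97
  0x3F97 + 0xC110 = 0x100A7 → wrap carry → 0x00A8
  0x00A8 + 0x5D72 = 0x05E1A
  0x5E1A + 0xFEB1 = 0x15CCB → wrap carry → 0x5CCC
  0x5CCC + 0x75E5 = 0x0D2B1
One's-complement sum = 0xD2B1.
Checksum = ~0xD2B1 & 0xFFFF = 0x2D4E.

2D4E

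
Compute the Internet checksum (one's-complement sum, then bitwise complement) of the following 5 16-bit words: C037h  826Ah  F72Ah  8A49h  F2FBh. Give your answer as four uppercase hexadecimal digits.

One's-complement addition (fold any carry out of bit 15 back into bit 0):
  0xC037 + 0x826A = 0x142A1 → wrap carry → 0x42A2
  0x42A2 + 0xF72A = 0x139CC → wrap carry → 0x39CD
  0x39CD + 0x8A49 = 0x0C416
  0xC416 + 0xF2FB = 0x1B711 → wrap carry → 0xB712
One's-complement sum = 0xB712.
Checksum = ~0xB712 & 0xFFFF = 0x48ED.

48ED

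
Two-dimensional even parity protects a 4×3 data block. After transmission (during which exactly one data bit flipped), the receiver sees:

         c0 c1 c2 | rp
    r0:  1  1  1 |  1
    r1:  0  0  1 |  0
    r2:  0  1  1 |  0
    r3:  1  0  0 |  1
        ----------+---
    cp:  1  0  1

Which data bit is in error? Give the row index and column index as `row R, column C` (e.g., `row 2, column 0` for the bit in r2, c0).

row 1, column 0

Recompute each row's even parity and compare to rp:
  r0: data parity 1, sent rp 1 → ok
  r1: data parity 1, sent rp 0 → mismatch
  r2: data parity 0, sent rp 0 → ok
  r3: data parity 1, sent rp 1 → ok
Recompute each column's even parity and compare to cp:
  c0: data parity 0, sent cp 1 → mismatch
  c1: data parity 0, sent cp 0 → ok
  c2: data parity 1, sent cp 1 → ok
Exactly one row (r1) and one column (c0) fail → the flipped bit is at their intersection.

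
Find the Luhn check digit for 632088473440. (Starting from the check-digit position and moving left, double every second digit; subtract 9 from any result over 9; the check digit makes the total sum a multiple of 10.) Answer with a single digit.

Partial digits right→left: 0 4 4 3 7 4 8 8 0 2 3 6
Double every second digit counting from the check-digit position (so the 1st, 3rd, 5th, ... of the partial from the right).
  doubled (with −9 where >9): 0 8 5 7 0 6 → sum 26
  kept as-is: 4 3 4 8 2 6 → sum 27
Total = 26 + 27 = 53.
Check digit = (10 − (53 mod 10)) mod 10 = 7.

7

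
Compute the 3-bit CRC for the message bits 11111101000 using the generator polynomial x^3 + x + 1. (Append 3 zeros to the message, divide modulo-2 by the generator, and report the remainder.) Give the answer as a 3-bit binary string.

100

Append 3 zeros: 11111101000000. Divide by 1011 (XOR where the leading bit is 1):
  pos 0: 1111 XOR 1011 = 0100
  pos 1: 1001 XOR 1011 = 0010
  pos 3: 1010 XOR 1011 = 0001
  pos 6: 1100 XOR 1011 = 0111
  pos 7: 1110 XOR 1011 = 0101
  pos 8: 1010 XOR 1011 = 0001
Remainder (last 3 bits) = 100. This is the CRC / FCS.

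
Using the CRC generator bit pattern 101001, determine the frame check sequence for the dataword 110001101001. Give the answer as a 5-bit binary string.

Append 5 zeros: 11000110100100000. Divide by 101001 (XOR where the leading bit is 1):
  pos 0: 110001 XOR 101001 = 011000
  pos 1: 110001 XOR 101001 = 011000
  pos 2: 110000 XOR 101001 = 011001
  pos 3: 110011 XOR 101001 = 011010
  pos 4: 110100 XOR 101001 = 011101
  pos 5: 111010 XOR 101001 = 010011
  pos 6: 100111 XOR 101001 = 001110
  pos 8: 111000 XOR 101001 = 010001
  pos 9: 100010 XOR 101001 = 001011
  pos 11: 101100 XOR 101001 = 000101
Remainder (last 5 bits) = 00101. This is the CRC / FCS.

00101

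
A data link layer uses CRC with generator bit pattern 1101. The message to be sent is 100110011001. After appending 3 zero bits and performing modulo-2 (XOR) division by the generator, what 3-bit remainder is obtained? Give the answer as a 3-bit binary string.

001

Append 3 zeros: 100110011001000. Divide by 1101 (XOR where the leading bit is 1):
  pos 0: 1001 XOR 1101 = 0100
  pos 1: 1001 XOR 1101 = 0100
  pos 2: 1000 XOR 1101 = 0101
  pos 3: 1010 XOR 1101 = 0111
  pos 4: 1111 XOR 1101 = 0010
  pos 6: 1010 XOR 1101 = 0111
  pos 7: 1110 XOR 1101 = 0011
  pos 9: 1110 XOR 1101 = 0011
  pos 11: 1100 XOR 1101 = 0001
Remainder (last 3 bits) = 001. This is the CRC / FCS.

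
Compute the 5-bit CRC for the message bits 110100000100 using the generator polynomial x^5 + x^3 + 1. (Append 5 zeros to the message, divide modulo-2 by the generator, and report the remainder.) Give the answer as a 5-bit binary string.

10010

Append 5 zeros: 11010000010000000. Divide by 101001 (XOR where the leading bit is 1):
  pos 0: 110100 XOR 101001 = 011101
  pos 1: 111010 XOR 101001 = 010011
  pos 2: 100110 XOR 101001 = 001111
  pos 4: 111101 XOR 101001 = 010100
  pos 5: 101000 XOR 101001 = 000001
  pos 10: 100000 XOR 101001 = 001001
Remainder (last 5 bits) = 10010. This is the CRC / FCS.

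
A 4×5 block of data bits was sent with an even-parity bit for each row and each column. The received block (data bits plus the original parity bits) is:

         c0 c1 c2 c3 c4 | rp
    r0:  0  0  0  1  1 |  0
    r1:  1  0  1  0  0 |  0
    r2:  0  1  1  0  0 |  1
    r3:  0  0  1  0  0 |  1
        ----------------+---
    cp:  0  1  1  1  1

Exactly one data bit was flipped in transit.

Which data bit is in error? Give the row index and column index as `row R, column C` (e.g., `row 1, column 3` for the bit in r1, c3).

row 2, column 0

Recompute each row's even parity and compare to rp:
  r0: data parity 0, sent rp 0 → ok
  r1: data parity 0, sent rp 0 → ok
  r2: data parity 0, sent rp 1 → mismatch
  r3: data parity 1, sent rp 1 → ok
Recompute each column's even parity and compare to cp:
  c0: data parity 1, sent cp 0 → mismatch
  c1: data parity 1, sent cp 1 → ok
  c2: data parity 1, sent cp 1 → ok
  c3: data parity 1, sent cp 1 → ok
  c4: data parity 1, sent cp 1 → ok
Exactly one row (r2) and one column (c0) fail → the flipped bit is at their intersection.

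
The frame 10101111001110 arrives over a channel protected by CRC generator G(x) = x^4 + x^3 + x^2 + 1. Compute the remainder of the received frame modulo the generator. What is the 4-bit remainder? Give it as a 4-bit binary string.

0100

Modulo-2 division of 10101111001110 by 11101:
  pos 0: 10101 XOR 11101 = 01000
  pos 1: 10001 XOR 11101 = 01100
  pos 2: 11001 XOR 11101 = 00100
  pos 4: 10010 XOR 11101 = 01111
  pos 5: 11110 XOR 11101 = 00011
  pos 8: 11111 XOR 11101 = 00010
Remainder = 0100 (nonzero — an error is detected).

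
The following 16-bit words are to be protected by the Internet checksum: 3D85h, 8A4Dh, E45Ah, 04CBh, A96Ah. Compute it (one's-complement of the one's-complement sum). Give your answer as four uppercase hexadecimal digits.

A59C

One's-complement addition (fold any carry out of bit 15 back into bit 0):
  0x3D85 + 0x8A4D = 0x0C7D2
  0xC7D2 + 0xE45A = 0x1AC2C → wrap carry → 0xAC2D
  0xAC2D + 0x04CB = 0x0B0F8
  0xB0F8 + 0xA96A = 0x15A62 → wrap carry → 0x5A63
One's-complement sum = 0x5A63.
Checksum = ~0x5A63 & 0xFFFF = 0xA59C.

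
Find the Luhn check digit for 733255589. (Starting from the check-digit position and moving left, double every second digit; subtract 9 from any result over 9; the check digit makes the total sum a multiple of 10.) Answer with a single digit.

0

Partial digits right→left: 9 8 5 5 5 2 3 3 7
Double every second digit counting from the check-digit position (so the 1st, 3rd, 5th, ... of the partial from the right).
  doubled (with −9 where >9): 9 1 1 6 5 → sum 22
  kept as-is: 8 5 2 3 → sum 18
Total = 22 + 18 = 40.
Check digit = (10 − (40 mod 10)) mod 10 = 0.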